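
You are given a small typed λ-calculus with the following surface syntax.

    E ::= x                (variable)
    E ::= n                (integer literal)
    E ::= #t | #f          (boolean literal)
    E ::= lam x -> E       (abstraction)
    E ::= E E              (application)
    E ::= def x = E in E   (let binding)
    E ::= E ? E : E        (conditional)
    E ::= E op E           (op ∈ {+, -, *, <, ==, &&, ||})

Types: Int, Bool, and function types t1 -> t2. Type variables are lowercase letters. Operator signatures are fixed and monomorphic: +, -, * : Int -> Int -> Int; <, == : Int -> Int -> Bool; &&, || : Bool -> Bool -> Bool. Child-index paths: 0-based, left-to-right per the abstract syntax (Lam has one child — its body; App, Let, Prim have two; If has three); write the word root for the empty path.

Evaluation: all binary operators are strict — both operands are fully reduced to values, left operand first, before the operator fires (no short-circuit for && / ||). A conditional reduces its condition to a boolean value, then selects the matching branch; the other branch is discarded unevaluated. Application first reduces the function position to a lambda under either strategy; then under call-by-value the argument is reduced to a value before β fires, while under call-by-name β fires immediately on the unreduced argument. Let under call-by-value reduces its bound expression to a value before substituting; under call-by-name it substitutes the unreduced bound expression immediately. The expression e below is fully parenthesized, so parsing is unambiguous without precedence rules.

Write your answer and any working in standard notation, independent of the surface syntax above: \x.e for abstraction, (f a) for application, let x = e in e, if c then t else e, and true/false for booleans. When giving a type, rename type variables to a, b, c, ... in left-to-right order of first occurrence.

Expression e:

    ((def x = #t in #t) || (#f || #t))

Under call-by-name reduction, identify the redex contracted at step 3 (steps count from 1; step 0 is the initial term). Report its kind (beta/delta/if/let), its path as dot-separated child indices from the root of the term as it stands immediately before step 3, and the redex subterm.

Derivation:
step 0: ((let x = true in true) || (false || true))
step 1: [let@0] (true || (false || true))
step 2: [delta@1] (true || true)
step 3: [delta@root] true

Answer: delta at root : (true || true)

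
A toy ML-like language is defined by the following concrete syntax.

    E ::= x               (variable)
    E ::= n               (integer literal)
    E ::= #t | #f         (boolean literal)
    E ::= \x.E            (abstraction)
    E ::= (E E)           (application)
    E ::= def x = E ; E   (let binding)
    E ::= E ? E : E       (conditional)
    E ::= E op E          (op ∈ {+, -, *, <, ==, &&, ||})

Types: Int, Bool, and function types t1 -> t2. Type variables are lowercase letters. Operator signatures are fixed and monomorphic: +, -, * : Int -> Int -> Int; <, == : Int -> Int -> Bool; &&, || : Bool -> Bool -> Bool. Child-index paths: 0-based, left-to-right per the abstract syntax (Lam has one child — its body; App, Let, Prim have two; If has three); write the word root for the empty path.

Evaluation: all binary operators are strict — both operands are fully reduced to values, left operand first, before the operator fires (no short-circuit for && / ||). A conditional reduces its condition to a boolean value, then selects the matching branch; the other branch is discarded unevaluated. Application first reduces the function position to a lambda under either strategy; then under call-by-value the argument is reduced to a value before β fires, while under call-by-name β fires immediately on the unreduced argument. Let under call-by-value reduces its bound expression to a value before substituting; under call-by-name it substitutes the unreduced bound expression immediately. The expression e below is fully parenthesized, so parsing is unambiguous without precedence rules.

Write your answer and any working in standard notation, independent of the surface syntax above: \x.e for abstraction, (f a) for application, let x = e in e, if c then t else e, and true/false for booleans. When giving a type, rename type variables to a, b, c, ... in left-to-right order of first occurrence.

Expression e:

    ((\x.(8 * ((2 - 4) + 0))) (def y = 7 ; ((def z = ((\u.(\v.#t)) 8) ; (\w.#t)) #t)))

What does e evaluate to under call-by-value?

Answer: -16

Derivation:
step 0: ((\x.(8 * ((2 - 4) + 0))) (let y = 7 in ((let z = ((\u.(\v.true)) 8) in (\w.true)) true)))
step 1: [let@1] ((\x.(8 * ((2 - 4) + 0))) ((let z = ((\u.(\v.true)) 8) in (\w.true)) true))
step 2: [beta@1.0.0] ((\x.(8 * ((2 - 4) + 0))) ((let z = (\v.true) in (\w.true)) true))
step 3: [let@1.0] ((\x.(8 * ((2 - 4) + 0))) ((\w.true) true))
step 4: [beta@1] ((\x.(8 * ((2 - 4) + 0))) true)
step 5: [beta@root] (8 * ((2 - 4) + 0))
step 6: [delta@1.0] (8 * (-2 + 0))
step 7: [delta@1] (8 * -2)
step 8: [delta@root] -16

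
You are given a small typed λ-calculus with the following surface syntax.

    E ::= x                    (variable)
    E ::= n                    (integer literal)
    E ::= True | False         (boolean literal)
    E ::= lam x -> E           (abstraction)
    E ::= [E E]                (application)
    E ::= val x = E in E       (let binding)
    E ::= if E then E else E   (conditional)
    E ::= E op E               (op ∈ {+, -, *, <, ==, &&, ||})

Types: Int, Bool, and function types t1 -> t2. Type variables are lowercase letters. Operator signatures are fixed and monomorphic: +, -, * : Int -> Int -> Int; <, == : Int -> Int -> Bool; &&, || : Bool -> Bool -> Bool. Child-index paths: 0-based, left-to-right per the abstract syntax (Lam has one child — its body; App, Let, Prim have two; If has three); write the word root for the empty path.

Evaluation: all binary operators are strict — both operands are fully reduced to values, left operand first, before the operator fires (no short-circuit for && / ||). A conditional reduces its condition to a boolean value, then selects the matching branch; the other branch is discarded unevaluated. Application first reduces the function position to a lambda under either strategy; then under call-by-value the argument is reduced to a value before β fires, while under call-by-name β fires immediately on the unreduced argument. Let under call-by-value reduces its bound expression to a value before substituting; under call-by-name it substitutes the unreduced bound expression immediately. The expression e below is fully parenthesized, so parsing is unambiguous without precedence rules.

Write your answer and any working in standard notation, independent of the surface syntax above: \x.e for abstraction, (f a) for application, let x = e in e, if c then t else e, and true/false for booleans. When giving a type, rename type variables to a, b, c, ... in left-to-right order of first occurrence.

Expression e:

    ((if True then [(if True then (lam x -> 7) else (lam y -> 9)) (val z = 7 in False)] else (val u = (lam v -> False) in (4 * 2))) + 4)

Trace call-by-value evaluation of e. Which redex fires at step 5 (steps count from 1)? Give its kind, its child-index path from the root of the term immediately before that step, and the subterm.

Derivation:
step 0: ((if true then ((if true then (\x.7) else (\y.9)) (let z = 7 in false)) else (let u = (\v.false) in (4 * 2))) + 4)
step 1: [if@0] (((if true then (\x.7) else (\y.9)) (let z = 7 in false)) + 4)
step 2: [if@0.0] (((\x.7) (let z = 7 in false)) + 4)
step 3: [let@0.1] (((\x.7) false) + 4)
step 4: [beta@0] (7 + 4)
step 5: [delta@root] 11

Answer: delta at root : (7 + 4)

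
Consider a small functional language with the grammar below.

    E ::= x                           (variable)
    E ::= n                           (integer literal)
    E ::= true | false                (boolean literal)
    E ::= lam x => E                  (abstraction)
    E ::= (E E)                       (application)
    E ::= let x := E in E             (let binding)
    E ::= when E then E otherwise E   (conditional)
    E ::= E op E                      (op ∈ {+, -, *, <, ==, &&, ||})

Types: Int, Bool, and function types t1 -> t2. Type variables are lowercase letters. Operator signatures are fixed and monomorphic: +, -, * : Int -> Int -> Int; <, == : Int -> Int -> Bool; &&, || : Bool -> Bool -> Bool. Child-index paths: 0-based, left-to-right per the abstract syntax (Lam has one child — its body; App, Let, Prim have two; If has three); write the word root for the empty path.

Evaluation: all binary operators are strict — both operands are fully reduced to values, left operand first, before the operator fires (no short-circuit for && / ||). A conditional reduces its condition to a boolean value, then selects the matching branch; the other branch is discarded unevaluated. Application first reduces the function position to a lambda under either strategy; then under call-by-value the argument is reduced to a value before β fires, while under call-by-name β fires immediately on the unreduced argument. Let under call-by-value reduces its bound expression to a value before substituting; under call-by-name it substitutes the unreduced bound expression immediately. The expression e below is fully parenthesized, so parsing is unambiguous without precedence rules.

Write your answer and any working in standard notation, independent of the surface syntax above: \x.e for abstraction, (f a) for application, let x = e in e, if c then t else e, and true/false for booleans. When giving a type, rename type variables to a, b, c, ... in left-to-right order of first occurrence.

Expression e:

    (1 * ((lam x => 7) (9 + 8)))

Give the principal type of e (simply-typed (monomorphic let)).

Answer: Int

Trace:
  unify Int ~ Int
\x._ : a -> Int
  unify Int ~ Int
  unify Int ~ Int
  unify a -> Int ~ Int -> b
  unify a ~ Int
  unify Int ~ b
_ _ : Int
  unify Int ~ Int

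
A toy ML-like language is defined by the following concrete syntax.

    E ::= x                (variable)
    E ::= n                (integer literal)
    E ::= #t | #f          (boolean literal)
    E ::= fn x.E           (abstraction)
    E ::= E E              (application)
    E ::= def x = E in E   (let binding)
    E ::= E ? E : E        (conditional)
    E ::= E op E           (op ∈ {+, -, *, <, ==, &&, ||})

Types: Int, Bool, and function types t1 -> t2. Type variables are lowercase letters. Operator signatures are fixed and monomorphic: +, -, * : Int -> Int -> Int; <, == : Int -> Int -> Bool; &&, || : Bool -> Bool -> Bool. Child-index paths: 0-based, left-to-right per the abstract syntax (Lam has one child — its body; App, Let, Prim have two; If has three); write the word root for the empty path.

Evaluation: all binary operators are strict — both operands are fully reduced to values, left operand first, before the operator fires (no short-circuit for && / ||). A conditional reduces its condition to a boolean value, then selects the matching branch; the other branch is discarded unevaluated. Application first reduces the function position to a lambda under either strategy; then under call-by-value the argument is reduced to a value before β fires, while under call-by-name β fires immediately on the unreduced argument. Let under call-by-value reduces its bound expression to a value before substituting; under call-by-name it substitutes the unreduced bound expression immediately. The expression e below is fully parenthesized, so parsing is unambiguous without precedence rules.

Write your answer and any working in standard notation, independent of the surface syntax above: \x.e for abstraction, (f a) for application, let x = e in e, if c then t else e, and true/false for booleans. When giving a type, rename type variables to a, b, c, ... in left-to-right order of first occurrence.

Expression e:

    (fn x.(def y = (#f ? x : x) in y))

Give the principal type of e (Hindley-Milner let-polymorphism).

Answer: a -> a

Working:
  unify Bool ~ Bool
x : a
x : a
  unify a ~ a
let y : a
y : a
\x._ : a -> a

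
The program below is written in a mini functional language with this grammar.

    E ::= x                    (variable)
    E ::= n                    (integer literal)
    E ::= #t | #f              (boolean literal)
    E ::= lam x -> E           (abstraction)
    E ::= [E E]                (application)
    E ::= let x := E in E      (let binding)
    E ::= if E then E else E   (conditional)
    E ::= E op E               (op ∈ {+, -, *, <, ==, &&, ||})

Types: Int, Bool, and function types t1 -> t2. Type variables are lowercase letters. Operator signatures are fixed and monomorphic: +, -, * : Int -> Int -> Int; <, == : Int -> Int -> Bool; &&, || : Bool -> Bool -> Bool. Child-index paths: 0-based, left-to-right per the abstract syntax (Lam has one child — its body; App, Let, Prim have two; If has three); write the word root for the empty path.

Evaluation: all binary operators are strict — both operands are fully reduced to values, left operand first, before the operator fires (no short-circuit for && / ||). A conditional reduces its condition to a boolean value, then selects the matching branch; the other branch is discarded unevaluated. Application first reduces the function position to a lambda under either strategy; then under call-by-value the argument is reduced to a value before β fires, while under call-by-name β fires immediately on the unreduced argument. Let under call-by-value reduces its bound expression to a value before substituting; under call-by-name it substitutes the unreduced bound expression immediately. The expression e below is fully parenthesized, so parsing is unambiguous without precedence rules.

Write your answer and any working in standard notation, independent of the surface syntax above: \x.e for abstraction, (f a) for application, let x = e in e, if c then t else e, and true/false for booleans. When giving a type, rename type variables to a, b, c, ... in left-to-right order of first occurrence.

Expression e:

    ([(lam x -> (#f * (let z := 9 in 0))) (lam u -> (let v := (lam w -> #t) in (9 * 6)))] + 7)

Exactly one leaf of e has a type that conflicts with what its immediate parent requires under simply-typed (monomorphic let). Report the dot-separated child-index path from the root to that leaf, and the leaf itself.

Derivation:
  unify Bool ~ Int
  FAIL: mismatch Bool ~ Int

Answer: 0.0.0.0 : false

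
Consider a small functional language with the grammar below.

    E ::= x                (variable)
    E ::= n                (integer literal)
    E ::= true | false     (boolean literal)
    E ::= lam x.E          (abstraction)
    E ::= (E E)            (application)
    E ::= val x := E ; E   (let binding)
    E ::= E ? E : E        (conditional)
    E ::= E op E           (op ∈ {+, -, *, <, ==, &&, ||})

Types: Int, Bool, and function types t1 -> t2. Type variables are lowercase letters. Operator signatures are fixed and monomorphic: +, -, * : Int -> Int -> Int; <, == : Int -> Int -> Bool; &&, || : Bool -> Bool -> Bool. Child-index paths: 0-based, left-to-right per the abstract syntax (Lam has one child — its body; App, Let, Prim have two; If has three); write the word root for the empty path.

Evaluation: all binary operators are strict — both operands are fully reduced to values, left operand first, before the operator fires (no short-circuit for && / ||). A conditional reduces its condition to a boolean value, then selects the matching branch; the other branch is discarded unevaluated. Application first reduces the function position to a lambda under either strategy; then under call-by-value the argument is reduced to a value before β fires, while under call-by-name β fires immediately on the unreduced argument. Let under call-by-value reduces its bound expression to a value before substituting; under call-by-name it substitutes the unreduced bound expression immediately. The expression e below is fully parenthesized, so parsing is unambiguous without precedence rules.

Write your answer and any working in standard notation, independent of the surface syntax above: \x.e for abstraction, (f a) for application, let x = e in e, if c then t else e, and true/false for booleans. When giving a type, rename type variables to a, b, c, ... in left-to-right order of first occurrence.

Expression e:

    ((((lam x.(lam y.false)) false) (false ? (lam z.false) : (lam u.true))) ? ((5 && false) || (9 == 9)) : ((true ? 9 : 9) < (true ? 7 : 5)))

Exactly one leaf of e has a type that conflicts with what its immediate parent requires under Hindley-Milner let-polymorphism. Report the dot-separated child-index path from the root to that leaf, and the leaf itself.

Trace:
\y._ : b -> Bool
\x._ : a -> b -> Bool
  unify a -> b -> Bool ~ Bool -> c
  unify a ~ Bool
  unify b -> Bool ~ c
_ _ : b -> Bool
  unify Bool ~ Bool
\z._ : d -> Bool
\u._ : e -> Bool
  unify d -> Bool ~ e -> Bool
  unify d ~ e
  unify Bool ~ Bool
  unify b -> Bool ~ (e -> Bool) -> f
  unify b ~ e -> Bool
  unify Bool ~ f
_ _ : Bool
  unify Bool ~ Bool
  unify Int ~ Bool
  FAIL: mismatch Int ~ Bool

Answer: 1.0.0 : 5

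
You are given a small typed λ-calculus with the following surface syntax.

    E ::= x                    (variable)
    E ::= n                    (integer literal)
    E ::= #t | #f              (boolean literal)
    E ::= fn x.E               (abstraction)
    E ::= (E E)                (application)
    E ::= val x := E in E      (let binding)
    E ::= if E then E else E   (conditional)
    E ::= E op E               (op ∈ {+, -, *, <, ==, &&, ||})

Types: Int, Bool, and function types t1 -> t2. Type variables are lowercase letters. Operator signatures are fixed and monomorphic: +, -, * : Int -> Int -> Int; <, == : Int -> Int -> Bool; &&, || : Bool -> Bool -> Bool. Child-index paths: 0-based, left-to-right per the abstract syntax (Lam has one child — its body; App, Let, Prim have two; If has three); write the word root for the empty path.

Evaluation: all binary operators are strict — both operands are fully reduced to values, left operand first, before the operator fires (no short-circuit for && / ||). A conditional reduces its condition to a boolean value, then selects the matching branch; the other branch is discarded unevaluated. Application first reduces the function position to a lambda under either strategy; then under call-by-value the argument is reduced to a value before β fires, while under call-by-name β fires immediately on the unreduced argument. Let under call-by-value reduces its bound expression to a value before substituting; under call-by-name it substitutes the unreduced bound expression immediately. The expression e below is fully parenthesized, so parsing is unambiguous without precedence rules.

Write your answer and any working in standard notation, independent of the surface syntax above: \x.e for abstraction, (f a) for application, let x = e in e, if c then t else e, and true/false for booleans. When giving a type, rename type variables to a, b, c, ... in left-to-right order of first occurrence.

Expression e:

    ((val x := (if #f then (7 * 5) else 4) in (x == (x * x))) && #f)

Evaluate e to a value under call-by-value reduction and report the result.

Answer: false

Working:
step 0: ((let x = (if false then (7 * 5) else 4) in (x == (x * x))) && false)
step 1: [if@0.0] ((let x = 4 in (x == (x * x))) && false)
step 2: [let@0] ((4 == (4 * 4)) && false)
step 3: [delta@0.1] ((4 == 16) && false)
step 4: [delta@0] (false && false)
step 5: [delta@root] false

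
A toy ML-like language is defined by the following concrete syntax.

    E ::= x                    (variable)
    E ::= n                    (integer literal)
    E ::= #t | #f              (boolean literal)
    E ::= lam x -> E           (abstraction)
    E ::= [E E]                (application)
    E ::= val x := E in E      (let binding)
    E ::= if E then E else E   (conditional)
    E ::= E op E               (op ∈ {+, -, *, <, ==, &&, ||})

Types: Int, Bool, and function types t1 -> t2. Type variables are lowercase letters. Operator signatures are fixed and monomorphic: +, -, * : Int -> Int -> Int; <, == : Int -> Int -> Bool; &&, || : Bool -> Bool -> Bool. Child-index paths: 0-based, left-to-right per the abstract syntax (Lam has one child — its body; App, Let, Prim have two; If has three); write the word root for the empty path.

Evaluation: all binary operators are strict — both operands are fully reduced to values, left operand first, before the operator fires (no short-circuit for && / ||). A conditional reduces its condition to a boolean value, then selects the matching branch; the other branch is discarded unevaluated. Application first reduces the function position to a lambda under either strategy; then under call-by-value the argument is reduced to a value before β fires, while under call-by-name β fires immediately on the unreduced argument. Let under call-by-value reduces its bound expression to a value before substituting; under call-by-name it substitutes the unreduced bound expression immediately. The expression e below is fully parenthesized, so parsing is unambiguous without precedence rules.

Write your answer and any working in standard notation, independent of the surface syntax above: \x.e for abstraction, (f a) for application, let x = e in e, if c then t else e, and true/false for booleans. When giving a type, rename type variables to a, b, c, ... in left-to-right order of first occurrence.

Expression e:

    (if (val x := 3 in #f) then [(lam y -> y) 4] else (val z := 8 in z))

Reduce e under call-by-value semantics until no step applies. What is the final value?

Answer: 8

Working:
step 0: (if (let x = 3 in false) then ((\y.y) 4) else (let z = 8 in z))
step 1: [let@0] (if false then ((\y.y) 4) else (let z = 8 in z))
step 2: [if@root] (let z = 8 in z)
step 3: [let@root] 8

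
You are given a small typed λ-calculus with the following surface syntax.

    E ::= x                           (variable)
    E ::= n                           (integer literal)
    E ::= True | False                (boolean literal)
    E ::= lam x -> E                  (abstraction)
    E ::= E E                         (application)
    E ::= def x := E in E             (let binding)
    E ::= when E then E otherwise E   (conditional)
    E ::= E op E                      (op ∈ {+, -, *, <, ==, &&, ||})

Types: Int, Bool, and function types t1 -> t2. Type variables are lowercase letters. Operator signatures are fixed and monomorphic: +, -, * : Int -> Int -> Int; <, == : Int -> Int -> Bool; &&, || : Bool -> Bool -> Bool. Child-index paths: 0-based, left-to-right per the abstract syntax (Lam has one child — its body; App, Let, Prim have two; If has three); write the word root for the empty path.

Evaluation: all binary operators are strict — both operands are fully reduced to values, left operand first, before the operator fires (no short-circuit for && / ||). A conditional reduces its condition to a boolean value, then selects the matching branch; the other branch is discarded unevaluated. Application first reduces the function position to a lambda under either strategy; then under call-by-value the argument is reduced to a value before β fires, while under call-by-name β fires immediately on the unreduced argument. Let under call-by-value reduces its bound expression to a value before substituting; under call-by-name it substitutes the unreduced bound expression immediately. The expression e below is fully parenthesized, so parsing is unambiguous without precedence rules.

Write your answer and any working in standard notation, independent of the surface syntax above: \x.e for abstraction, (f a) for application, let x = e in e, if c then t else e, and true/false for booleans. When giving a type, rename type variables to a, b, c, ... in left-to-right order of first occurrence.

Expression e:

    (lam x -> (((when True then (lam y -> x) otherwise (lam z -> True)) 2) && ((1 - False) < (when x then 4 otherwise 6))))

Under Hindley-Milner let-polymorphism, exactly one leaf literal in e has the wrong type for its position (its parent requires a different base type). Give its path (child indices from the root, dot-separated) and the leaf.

Answer: 0.1.0.1 : false

Working:
  unify Bool ~ Bool
x : a
\y._ : b -> a
\z._ : c -> Bool
  unify b -> a ~ c -> Bool
  unify b ~ c
  unify a ~ Bool
  unify c -> Bool ~ Int -> d
  unify c ~ Int
  unify Bool ~ d
_ _ : Bool
  unify Bool ~ Bool
  unify Int ~ Int
  unify Bool ~ Int
  FAIL: mismatch Bool ~ Int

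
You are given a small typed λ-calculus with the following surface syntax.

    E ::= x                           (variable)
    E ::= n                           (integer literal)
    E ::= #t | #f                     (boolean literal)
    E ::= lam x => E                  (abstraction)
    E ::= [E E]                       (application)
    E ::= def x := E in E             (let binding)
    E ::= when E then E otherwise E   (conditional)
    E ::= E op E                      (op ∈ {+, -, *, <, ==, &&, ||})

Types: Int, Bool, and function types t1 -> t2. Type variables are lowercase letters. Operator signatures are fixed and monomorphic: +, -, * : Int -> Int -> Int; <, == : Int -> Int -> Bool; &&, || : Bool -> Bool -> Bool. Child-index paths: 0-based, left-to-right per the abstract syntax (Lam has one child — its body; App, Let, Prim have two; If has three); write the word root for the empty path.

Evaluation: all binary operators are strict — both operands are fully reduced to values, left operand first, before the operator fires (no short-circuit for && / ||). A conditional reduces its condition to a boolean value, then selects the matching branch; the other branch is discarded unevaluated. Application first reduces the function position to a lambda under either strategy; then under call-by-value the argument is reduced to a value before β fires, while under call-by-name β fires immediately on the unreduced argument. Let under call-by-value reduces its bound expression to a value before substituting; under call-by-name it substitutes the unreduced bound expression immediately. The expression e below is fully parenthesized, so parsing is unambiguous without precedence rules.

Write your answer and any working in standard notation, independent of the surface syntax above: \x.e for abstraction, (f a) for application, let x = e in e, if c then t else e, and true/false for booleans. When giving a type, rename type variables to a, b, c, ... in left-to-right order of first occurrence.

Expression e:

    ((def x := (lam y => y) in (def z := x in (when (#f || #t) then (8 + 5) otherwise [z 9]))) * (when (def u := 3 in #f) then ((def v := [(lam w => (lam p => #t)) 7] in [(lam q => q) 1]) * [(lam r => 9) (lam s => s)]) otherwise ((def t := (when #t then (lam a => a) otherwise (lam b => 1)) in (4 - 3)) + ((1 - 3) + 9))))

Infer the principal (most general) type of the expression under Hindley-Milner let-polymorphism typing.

Derivation:
y : a
\y._ : a -> a
let x : forall. a -> a
x : b -> b
let z : forall. b -> b
  unify Bool ~ Bool
  unify Bool ~ Bool
  unify Bool ~ Bool
  unify Int ~ Int
  unify Int ~ Int
z : c -> c
  unify c -> c ~ Int -> d
  unify c ~ Int
  unify Int ~ d
_ _ : Int
  unify Int ~ Int
  unify Int ~ Int
let u : Int
  unify Bool ~ Bool
\p._ : f -> Bool
\w._ : e -> f -> Bool
  unify e -> f -> Bool ~ Int -> g
  unify e ~ Int
  unify f -> Bool ~ g
_ _ : f -> Bool
let v : forall. f -> Bool
q : h
\q._ : h -> h
  unify h -> h ~ Int -> i
  unify h ~ Int
  unify Int ~ i
_ _ : Int
  unify Int ~ Int
\r._ : j -> Int
s : k
\s._ : k -> k
  unify j -> Int ~ (k -> k) -> l
  unify j ~ k -> k
  unify Int ~ l
_ _ : Int
  unify Int ~ Int
  unify Bool ~ Bool
a : m
\a._ : m -> m
\b._ : n -> Int
  unify m -> m ~ n -> Int
  unify m ~ n
  unify n ~ Int
let t : Int -> Int
  unify Int ~ Int
  unify Int ~ Int
  unify Int ~ Int
  unify Int ~ Int
  unify Int ~ Int
  unify Int ~ Int
  unify Int ~ Int
  unify Int ~ Int
  unify Int ~ Int
  unify Int ~ Int

Answer: Int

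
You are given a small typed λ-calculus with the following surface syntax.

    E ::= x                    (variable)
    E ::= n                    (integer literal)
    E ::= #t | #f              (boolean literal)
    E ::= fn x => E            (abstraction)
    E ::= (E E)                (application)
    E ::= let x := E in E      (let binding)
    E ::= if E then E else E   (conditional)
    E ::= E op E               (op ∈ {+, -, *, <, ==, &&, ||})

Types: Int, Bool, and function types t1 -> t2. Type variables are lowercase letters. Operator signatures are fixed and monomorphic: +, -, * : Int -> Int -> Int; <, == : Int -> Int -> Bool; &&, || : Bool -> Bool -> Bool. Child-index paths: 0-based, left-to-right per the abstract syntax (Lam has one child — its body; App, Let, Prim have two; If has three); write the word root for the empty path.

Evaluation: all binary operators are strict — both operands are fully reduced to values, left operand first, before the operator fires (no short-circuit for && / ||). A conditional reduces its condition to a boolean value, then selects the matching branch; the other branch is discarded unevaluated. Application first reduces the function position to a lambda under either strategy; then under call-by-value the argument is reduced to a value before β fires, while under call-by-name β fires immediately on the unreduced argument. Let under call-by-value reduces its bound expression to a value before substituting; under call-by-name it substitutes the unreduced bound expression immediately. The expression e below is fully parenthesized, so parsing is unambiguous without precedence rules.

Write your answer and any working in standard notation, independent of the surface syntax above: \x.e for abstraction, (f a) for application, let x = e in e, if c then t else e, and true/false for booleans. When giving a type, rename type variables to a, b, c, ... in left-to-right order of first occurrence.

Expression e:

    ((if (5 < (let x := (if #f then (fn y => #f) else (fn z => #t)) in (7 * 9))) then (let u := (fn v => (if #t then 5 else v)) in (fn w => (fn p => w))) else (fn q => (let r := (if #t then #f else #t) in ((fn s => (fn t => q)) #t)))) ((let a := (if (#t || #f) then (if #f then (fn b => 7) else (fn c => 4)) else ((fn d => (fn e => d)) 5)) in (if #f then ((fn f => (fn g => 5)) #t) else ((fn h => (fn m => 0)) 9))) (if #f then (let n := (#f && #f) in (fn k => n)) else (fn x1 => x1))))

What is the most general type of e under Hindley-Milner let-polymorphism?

Answer: a -> Int

Derivation:
  unify Int ~ Int
  unify Bool ~ Bool
\y._ : a -> Bool
\z._ : b -> Bool
  unify a -> Bool ~ b -> Bool
  unify a ~ b
  unify Bool ~ Bool
let x : forall. b -> Bool
  unify Int ~ Int
  unify Int ~ Int
  unify Int ~ Int
  unify Bool ~ Bool
  unify Bool ~ Bool
v : c
  unify Int ~ c
\v._ : Int -> Int
let u : Int -> Int
w : d
\p._ : e -> d
\w._ : d -> e -> d
  unify Bool ~ Bool
  unify Bool ~ Bool
let r : Bool
q : f
\t._ : h -> f
\s._ : g -> h -> f
  unify g -> h -> f ~ Bool -> i
  unify g ~ Bool
  unify h -> f ~ i
_ _ : h -> f
\q._ : f -> h -> f
  unify d -> e -> d ~ f -> h -> f
  unify d ~ f
  unify e -> f ~ h -> f
  unify e ~ h
  unify f ~ f
  unify Bool ~ Bool
  unify Bool ~ Bool
  unify Bool ~ Bool
  unify Bool ~ Bool
\b._ : j -> Int
\c._ : k -> Int
  unify j -> Int ~ k -> Int
  unify j ~ k
  unify Int ~ Int
d : l
\e._ : m -> l
\d._ : l -> m -> l
  unify l -> m -> l ~ Int -> n
  unify l ~ Int
  unify m -> Int ~ n
_ _ : m -> Int
  unify k -> Int ~ m -> Int
  unify k ~ m
  unify Int ~ Int
let a : forall. m -> Int
  unify Bool ~ Bool
\g._ : p -> Int
\f._ : o -> p -> Int
  unify o -> p -> Int ~ Bool -> q
  unify o ~ Bool
  unify p -> Int ~ q
_ _ : p -> Int
\m._ : s -> Int
\h._ : r -> s -> Int
  unify r -> s -> Int ~ Int -> t
  unify r ~ Int
  unify s -> Int ~ t
_ _ : s -> Int
  unify p -> Int ~ s -> Int
  unify p ~ s
  unify Int ~ Int
  unify Bool ~ Bool
  unify Bool ~ Bool
  unify Bool ~ Bool
let n : Bool
n : Bool
\k._ : u -> Bool
x1 : v
\x1._ : v -> v
  unify u -> Bool ~ v -> v
  unify u ~ v
  unify Bool ~ v
  unify s -> Int ~ (Bool -> Bool) -> w
  unify s ~ Bool -> Bool
  unify Int ~ w
_ _ : Int
  unify f -> h -> f ~ Int -> x
  unify f ~ Int
  unify h -> Int ~ x
_ _ : h -> Int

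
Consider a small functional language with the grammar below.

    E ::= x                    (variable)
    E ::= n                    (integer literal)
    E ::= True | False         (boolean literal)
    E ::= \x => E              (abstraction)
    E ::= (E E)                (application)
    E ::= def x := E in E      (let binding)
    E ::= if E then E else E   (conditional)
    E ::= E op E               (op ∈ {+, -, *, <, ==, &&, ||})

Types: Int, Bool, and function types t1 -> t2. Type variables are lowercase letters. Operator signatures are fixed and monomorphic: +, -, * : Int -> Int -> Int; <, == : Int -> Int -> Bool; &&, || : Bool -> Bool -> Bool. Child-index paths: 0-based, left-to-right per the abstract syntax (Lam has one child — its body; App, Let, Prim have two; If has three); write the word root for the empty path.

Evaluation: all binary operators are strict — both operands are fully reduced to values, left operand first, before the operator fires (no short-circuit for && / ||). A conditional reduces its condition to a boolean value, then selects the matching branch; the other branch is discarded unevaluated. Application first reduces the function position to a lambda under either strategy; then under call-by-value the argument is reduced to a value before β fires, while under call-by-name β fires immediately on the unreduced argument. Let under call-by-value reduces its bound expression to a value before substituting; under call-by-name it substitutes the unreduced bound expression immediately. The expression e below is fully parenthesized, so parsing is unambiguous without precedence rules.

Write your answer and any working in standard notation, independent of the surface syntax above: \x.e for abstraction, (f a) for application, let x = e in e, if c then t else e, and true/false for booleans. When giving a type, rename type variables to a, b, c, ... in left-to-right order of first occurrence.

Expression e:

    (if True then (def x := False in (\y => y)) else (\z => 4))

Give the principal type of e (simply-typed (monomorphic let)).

Trace:
  unify Bool ~ Bool
let x : Bool
y : a
\y._ : a -> a
\z._ : b -> Int
  unify a -> a ~ b -> Int
  unify a ~ b
  unify b ~ Int

Answer: Int -> Int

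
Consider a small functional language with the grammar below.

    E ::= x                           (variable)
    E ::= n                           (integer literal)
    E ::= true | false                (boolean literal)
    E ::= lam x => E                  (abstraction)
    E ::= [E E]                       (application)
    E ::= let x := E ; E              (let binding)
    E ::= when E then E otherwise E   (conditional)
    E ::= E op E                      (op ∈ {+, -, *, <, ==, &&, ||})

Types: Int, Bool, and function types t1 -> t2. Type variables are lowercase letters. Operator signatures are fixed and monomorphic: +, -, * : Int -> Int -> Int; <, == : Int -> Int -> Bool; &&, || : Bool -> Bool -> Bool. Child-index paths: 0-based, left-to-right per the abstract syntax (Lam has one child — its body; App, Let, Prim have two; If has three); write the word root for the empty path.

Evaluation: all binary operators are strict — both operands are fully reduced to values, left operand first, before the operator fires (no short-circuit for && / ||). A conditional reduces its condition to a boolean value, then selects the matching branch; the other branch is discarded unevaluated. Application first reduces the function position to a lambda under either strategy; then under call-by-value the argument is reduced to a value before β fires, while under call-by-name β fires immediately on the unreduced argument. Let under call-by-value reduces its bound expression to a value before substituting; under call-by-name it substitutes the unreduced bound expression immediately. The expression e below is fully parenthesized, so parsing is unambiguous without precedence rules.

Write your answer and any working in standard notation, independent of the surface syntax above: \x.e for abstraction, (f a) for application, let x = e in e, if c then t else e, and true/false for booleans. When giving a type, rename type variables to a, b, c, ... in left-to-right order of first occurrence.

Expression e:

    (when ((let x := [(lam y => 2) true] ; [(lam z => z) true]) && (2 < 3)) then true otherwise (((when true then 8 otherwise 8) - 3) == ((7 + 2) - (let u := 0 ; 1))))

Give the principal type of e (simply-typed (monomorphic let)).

Answer: Bool

Working:
\y._ : a -> Int
  unify a -> Int ~ Bool -> b
  unify a ~ Bool
  unify Int ~ b
_ _ : Int
let x : Int
z : c
\z._ : c -> c
  unify c -> c ~ Bool -> d
  unify c ~ Bool
  unify Bool ~ d
_ _ : Bool
  unify Bool ~ Bool
  unify Int ~ Int
  unify Int ~ Int
  unify Bool ~ Bool
  unify Bool ~ Bool
  unify Bool ~ Bool
  unify Int ~ Int
  unify Int ~ Int
  unify Int ~ Int
  unify Int ~ Int
  unify Int ~ Int
  unify Int ~ Int
  unify Int ~ Int
let u : Int
  unify Int ~ Int
  unify Int ~ Int
  unify Bool ~ Bool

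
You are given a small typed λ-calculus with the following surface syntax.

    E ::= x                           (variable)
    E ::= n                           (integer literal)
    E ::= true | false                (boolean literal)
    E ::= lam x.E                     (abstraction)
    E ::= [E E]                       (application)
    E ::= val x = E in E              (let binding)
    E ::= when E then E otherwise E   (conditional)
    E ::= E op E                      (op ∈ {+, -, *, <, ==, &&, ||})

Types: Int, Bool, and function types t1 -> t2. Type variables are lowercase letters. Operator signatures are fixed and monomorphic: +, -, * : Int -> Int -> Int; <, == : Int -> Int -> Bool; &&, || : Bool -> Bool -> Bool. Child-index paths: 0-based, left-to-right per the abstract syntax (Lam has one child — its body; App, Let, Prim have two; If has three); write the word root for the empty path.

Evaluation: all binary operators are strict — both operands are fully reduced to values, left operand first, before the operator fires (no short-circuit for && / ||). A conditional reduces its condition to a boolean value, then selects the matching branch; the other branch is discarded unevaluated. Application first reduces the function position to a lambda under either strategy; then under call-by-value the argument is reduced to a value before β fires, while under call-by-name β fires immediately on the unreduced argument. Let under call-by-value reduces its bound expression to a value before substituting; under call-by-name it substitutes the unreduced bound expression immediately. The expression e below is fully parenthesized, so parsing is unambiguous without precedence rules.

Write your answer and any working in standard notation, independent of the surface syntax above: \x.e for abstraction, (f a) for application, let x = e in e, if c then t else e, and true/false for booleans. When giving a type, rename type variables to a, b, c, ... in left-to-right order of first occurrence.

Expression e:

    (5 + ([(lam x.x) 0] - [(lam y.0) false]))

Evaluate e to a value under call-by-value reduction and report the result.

Answer: 5

Trace:
step 0: (5 + (((\x.x) 0) - ((\y.0) false)))
step 1: [beta@1.0] (5 + (0 - ((\y.0) false)))
step 2: [beta@1.1] (5 + (0 - 0))
step 3: [delta@1] (5 + 0)
step 4: [delta@root] 5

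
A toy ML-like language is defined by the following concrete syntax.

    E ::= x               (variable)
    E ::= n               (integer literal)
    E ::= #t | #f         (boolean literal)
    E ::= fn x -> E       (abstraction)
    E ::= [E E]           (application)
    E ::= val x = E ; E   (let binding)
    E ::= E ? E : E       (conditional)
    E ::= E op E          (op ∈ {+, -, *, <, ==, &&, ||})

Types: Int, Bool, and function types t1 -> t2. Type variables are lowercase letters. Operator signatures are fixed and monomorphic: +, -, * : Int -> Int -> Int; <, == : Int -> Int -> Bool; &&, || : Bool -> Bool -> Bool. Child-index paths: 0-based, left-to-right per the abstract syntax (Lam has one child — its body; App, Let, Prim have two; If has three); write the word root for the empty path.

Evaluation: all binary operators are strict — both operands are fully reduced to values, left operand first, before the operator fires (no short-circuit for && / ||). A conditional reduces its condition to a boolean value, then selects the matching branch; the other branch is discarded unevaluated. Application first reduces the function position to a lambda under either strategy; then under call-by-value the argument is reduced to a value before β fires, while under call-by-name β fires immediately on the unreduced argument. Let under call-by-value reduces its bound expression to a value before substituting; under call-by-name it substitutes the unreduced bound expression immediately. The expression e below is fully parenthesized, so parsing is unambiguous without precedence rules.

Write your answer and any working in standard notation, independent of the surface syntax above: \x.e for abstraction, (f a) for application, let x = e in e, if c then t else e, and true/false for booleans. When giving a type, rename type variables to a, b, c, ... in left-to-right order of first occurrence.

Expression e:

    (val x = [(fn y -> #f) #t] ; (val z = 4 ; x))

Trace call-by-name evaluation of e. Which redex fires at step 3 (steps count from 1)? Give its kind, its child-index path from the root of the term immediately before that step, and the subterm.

Answer: beta at root : ((\y.false) true)

Working:
step 0: (let x = ((\y.false) true) in (let z = 4 in x))
step 1: [let@root] (let z = 4 in ((\y.false) true))
step 2: [let@root] ((\y.false) true)
step 3: [beta@root] false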